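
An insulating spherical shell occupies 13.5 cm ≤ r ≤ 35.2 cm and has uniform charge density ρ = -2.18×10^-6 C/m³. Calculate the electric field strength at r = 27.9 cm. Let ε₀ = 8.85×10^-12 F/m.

E ≈ 2.03×10^4 N/C

Symmetry ⇒ E = E(r) r̂. Gaussian sphere of radius r = 27.9 cm (within the shell material, 13.5 cm < r < 35.2 cm).
Only the shell between 13.5 cm and r is enclosed: Q_enc = ρ·(4π/3)(r³ − a³) = (-2.18×10^-6)·(4π/3)·((0.279)³ − (0.135)³) = -1.758×10^-7 C.
By Gauss's law, ∮E·dA = E·4πr² = Q_enc/ε₀.
E = |Q_enc|/(4πε₀r²) = (1.758×10^-7)/(4π·8.85×10^-12·(0.279)²) = 2.03×10^4 N/C.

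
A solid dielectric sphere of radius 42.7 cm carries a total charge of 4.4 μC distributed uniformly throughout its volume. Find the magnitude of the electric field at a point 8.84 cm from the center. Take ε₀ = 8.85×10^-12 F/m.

|E| = 4.49×10^4 N/C

By spherical symmetry E is radial; choose a Gaussian sphere of radius r = 8.84 cm (r < R).
For a uniform sphere the enclosed fraction is (r/R)³, so Q_enc = (4.4 μC)(0.0884/0.427)³ = 3.904×10^-8 C.
Since E is radial and uniform over the Gaussian sphere, Φ = E·4πr² = Q_enc/ε₀.
E = |Q_enc|/(4πε₀r²) = (3.904×10^-8)/(4π·8.85×10^-12·(0.0884)²) = 4.49×10^4 N/C.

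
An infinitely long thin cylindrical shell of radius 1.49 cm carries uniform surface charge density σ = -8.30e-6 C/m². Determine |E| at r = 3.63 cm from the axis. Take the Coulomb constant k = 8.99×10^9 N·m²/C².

By cylindrical symmetry E is radial; use a coaxial Gaussian cylinder of radius 3.63 cm and length L (r > 1.49 cm).
The whole shell is enclosed: λ_enc = σ·2πR = (-8.30×10^-6)·2π·(0.0149) = -7.77×10^-7 C/m.
Applying ∮E·dA = Q_enc/ε₀ with the end caps contributing no flux:
E = 2k|λ_enc|/r = 2(8.99×10^9)(7.77×10^-7)/(0.0363) = 3.85e5 N/C.

|E| ≈ 3.85×10^5 N/C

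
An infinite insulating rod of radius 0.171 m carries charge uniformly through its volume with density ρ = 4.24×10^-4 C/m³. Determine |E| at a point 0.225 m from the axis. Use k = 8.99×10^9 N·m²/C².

E ≈ 3.11e6 N/C

Coaxial Gaussian cylinder, radius r = 0.225 m, length L (r > 0.171 m, full cross-section enclosed).
λ_enc = ρ·πR² = (4.24×10^-4)π(0.171)² = 3.895×10^-5 C/m.
Gauss's law: E·2πrL = λ_enc L/ε₀.
E = 2k|λ_enc|/r = 2(8.99×10^9)(3.895×10^-5)/(0.225) = 3.11×10^6 N/C.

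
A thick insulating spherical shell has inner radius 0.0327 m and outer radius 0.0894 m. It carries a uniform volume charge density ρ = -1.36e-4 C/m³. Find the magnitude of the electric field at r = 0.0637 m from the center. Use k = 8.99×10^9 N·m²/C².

Use a concentric Gaussian sphere at r = 0.0637 m (within the shell material, 0.0327 m < r < 0.0894 m).
Only the shell between 0.0327 m and r is enclosed: Q_enc = ρ·(4π/3)(r³ − a³) = (-1.36×10^-4)·(4π/3)·((0.0637)³ − (0.0327)³) = -1.273×10^-7 C.
Since E is radial and uniform over the Gaussian sphere, Φ = E·4πr² = Q_enc/ε₀.
E = k|Q_enc|/r² = (8.99×10^9)(1.273×10^-7)/(0.0637)² = 2.82×10^5 N/C.

|E| ≈ 2.82×10^5 N/C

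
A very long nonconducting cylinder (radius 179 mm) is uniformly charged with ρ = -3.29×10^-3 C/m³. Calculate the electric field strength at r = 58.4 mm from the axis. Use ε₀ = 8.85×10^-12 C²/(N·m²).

By cylindrical symmetry E is radial; use a coaxial Gaussian cylinder of radius 58.4 mm and length L (r < R).
Charge inside radius r per length L is ρ·πr²·L, so λ_enc = ρπr² = -3.525×10^-5 C/m.
Since E is radial and uniform over the curved surface, Φ = E·2πrL = Q_enc/ε₀ = λ_enc L/ε₀.
E = |λ_enc|/(2πε₀r) = (3.525×10^-5)/(2π·8.85×10^-12·0.0584) = 1.09×10^7 N/C.

|E| ≈ 1.09×10^7 V/m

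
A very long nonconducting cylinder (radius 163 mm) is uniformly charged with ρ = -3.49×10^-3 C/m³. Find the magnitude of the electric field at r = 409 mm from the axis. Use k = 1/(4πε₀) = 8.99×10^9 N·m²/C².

E ≈ 1.28×10^7 N/C

Take a coaxial cylindrical Gaussian surface of radius r = 409 mm and length L (r > 163 mm, full cross-section enclosed).
λ_enc = ρ·πR² = (-3.49×10^-3)π(0.163)² = -2.913×10^-4 C/m.
Gauss's law: E·2πrL = λ_enc L/ε₀.
E = 2k|λ_enc|/r = 2(8.99×10^9)(2.913e-4)/(0.409) = 1.28×10^7 N/C.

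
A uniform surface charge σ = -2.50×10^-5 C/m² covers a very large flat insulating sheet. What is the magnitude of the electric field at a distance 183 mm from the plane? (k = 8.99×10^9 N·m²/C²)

E ≈ 1.41×10^6 N/C

The symmetry is planar: E is normal to the sheet and the same magnitude on both sides. Take a pillbox straddling the sheet with end-cap area A.
Only the two end caps contribute flux: Φ = 2EA. With Q_enc = σA, Gauss's law gives E = |σ|/(2ε₀).
E = 2πk|σ| = 2π(8.99×10^9)(2.50e-5) = 1.41e6 N/C.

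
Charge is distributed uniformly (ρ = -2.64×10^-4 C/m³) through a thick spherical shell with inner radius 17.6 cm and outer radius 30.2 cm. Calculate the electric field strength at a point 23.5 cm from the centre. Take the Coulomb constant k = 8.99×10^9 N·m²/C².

Take a concentric spherical Gaussian surface of radius r = 23.5 cm (within the shell material, 17.6 cm < r < 30.2 cm).
Only the shell between 17.6 cm and r is enclosed: Q_enc = ρ·(4π/3)(r³ − a³) = (-2.64×10^-4)·(4π/3)·((0.235)³ − (0.176)³) = -8.323×10^-6 C.
By Gauss's law, ∮E·dA = E·4πr² = Q_enc/ε₀.
E = k|Q_enc|/r² = (8.99×10^9)(8.323e-6)/(0.235)² = 1.35×10^6 N/C.

E = 1.35e6 V/m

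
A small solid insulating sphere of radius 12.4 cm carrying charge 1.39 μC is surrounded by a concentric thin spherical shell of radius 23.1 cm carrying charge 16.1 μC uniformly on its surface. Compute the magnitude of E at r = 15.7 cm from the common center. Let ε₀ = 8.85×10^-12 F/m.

E ≈ 5.07e5 V/m

Use a concentric Gaussian sphere at r = 15.7 cm (between the bodies, 12.4 cm < r < 23.1 cm).
The shell at 23.1 cm lies outside the Gaussian surface, so Q_enc = 1.39 μC = 1.39e-6 C.
Gauss's law: E·4πr² = Q_enc/ε₀.
E = |Q_enc|/(4πε₀r²) = (1.39e-6)/(4π·8.85×10^-12·(0.157)²) = 5.07×10^5 N/C.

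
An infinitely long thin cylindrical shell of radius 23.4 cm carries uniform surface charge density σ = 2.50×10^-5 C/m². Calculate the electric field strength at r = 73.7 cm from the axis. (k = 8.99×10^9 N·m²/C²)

8.97×10^5 V/m

Coaxial Gaussian cylinder, radius r = 73.7 cm, length L (r > 23.4 cm).
The whole shell is enclosed: λ_enc = σ·2πR = (2.50×10^-5)·2π·(0.234) = 3.676e-5 C/m.
Gauss's law: E·2πrL = λ_enc L/ε₀.
E = 2k|λ_enc|/r = 2(8.99×10^9)(3.676e-5)/(0.737) = 8.97×10^5 N/C.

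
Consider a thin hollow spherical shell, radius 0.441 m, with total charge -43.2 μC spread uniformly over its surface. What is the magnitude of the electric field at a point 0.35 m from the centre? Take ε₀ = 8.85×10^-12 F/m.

Symmetry ⇒ E = E(r) r̂. Gaussian sphere of radius r = 0.35 m (inside the shell, r < 0.441 m).
All the charge is outside the Gaussian surface: Q_enc = 0, hence E = 0 everywhere inside the shell.

|E| = 0 V/m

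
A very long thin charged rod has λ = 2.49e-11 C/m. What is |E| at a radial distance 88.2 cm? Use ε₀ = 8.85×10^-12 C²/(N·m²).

E = 0.508 N/C

Coaxial Gaussian cylinder, radius r = 88.2 cm, length L.
Q_enc = λL, so λ_enc = 2.49×10^-11 C/m.
Since E is radial and uniform over the curved surface, Φ = E·2πrL = Q_enc/ε₀ = λ_enc L/ε₀.
E = |λ_enc|/(2πε₀r) = (2.49×10^-11)/(2π·8.85×10^-12·0.882) = 0.508 N/C.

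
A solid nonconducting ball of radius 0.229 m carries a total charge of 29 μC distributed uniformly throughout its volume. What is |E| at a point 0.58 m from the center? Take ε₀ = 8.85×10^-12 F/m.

E = 7.75e5 V/m

By spherical symmetry E is radial; choose a Gaussian sphere of radius r = 0.58 m (r > R, so the entire charge is enclosed).
Q_enc = 29 μC = 2.90×10^-5 C.
Since E is radial and uniform over the Gaussian sphere, Φ = E·4πr² = Q_enc/ε₀.
E = |Q_enc|/(4πε₀r²) = (2.90×10^-5)/(4π·8.85×10^-12·(0.58)²) = 7.75×10^5 N/C.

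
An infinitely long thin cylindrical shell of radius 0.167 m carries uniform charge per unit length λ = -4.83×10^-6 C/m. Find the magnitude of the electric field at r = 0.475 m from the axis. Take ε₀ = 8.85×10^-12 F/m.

1.83×10^5 N/C

Coaxial Gaussian cylinder, radius r = 0.475 m, length L (r > 0.167 m).
The full line charge is enclosed: λ_enc = -4.83e-6 C/m.
Since E is radial and uniform over the curved surface, Φ = E·2πrL = Q_enc/ε₀ = λ_enc L/ε₀.
E = |λ_enc|/(2πε₀r) = (4.83×10^-6)/(2π·8.85×10^-12·0.475) = 1.83e5 N/C.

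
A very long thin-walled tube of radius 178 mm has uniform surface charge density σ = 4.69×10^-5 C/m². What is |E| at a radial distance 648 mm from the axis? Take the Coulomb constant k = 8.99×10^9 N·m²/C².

Choose a coaxial cylinder of radius r = 648 mm (arbitrary length L) as the Gaussian surface (r > 178 mm).
The whole shell is enclosed: λ_enc = σ·2πR = (4.69×10^-5)·2π·(0.178) = 5.245×10^-5 C/m.
Applying ∮E·dA = Q_enc/ε₀ with the end caps contributing no flux:
E = 2k|λ_enc|/r = 2(8.99×10^9)(5.245×10^-5)/(0.648) = 1.46×10^6 N/C.

|E| ≈ 1.46e6 N/C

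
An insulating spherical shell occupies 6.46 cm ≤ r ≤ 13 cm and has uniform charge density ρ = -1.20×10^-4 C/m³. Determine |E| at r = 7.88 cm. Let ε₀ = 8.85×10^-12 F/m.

|E| ≈ 1.60×10^5 V/m

Take a concentric spherical Gaussian surface of radius r = 7.88 cm (within the shell material, 6.46 cm < r < 13 cm).
Enclosed charge is the volume from a to r: Q_enc = (4π/3)ρ(r³ − a³) = -1.104×10^-7 C.
Gauss's law: E·4πr² = Q_enc/ε₀.
E = |Q_enc|/(4πε₀r²) = (1.104×10^-7)/(4π·8.85×10^-12·(0.0788)²) = 1.60×10^5 N/C.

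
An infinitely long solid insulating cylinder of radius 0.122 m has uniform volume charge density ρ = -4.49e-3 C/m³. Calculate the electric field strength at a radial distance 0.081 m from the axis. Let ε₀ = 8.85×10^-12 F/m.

Choose a coaxial cylinder of radius r = 0.081 m (arbitrary length L) as the Gaussian surface (r < R).
Charge inside radius r per length L is ρ·πr²·L, so λ_enc = ρπr² = -9.255×10^-5 C/m.
By Gauss's law (flux through the curved wall only), E·2πrL = λ_enc L/ε₀.
E = |λ_enc|/(2πε₀r) = (9.255e-5)/(2π·8.85×10^-12·0.081) = 2.05e7 N/C.

2.05×10^7 N/C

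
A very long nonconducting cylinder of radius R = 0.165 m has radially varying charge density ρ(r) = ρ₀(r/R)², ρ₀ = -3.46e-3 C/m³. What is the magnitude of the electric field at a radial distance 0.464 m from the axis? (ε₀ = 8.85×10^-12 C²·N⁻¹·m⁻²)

|E| = 5.73×10^6 N/C

Choose a coaxial cylinder of radius r = 0.464 m (arbitrary length L) as the Gaussian surface (r > R, full charge per length enclosed).
λ_enc = 2π ∫₀^R ρ₀(r'/R)^2 r' dr' = 2πρ₀R²/4 = -1.48×10^-4 C/m.
Since E is radial and uniform over the curved surface, Φ = E·2πrL = Q_enc/ε₀ = λ_enc L/ε₀.
E = |λ_enc|/(2πε₀r) = (1.48×10^-4)/(2π·8.85×10^-12·0.464) = 5.73e6 N/C.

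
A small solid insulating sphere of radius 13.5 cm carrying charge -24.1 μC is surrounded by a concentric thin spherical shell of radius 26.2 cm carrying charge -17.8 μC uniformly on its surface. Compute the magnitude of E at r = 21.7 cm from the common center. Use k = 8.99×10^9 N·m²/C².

4.60e6 V/m

By spherical symmetry E is radial; choose a Gaussian sphere of radius r = 21.7 cm (between the bodies, 13.5 cm < r < 26.2 cm).
Only the inner charge is enclosed; the outer shell contributes nothing inside itself. Q_enc = -24.1 μC = -2.41e-5 C.
Gauss's law: E·4πr² = Q_enc/ε₀.
E = k|Q_enc|/r² = (8.99×10^9)(2.41e-5)/(0.217)² = 4.60×10^6 N/C.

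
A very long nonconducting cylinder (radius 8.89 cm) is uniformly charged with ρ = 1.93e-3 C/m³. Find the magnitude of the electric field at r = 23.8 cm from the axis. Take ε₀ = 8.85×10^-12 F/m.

|E| ≈ 3.62×10^6 N/C

By cylindrical symmetry E is radial; use a coaxial Gaussian cylinder of radius 23.8 cm and length L (r > 8.89 cm, full cross-section enclosed).
λ_enc = ρ·πR² = (1.93×10^-3)π(0.0889)² = 4.792×10^-5 C/m.
Gauss's law: E·2πrL = λ_enc L/ε₀.
E = |λ_enc|/(2πε₀r) = (4.792×10^-5)/(2π·8.85×10^-12·0.238) = 3.62×10^6 N/C.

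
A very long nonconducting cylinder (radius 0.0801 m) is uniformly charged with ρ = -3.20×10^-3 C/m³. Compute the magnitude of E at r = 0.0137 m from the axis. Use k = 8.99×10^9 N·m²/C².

Choose a coaxial cylinder of radius r = 0.0137 m (arbitrary length L) as the Gaussian surface (r < R).
Enclosed charge per unit length: λ_enc = ρ·πr² = (-3.20e-3)π(0.0137)² = -1.887×10^-6 C/m.
Applying ∮E·dA = Q_enc/ε₀ with the end caps contributing no flux:
E = 2k|λ_enc|/r = 2(8.99×10^9)(1.887×10^-6)/(0.0137) = 2.48×10^6 N/C.

|E| = 2.48e6 V/m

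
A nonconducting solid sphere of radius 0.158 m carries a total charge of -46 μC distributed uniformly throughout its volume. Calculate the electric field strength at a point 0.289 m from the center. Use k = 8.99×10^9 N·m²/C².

|E| ≈ 4.95e6 V/m

By spherical symmetry E is radial; choose a Gaussian sphere of radius r = 0.289 m (r > R, so the entire charge is enclosed).
Q_enc = -46 μC = -4.60×10^-5 C.
Since E is radial and uniform over the Gaussian sphere, Φ = E·4πr² = Q_enc/ε₀.
E = k|Q_enc|/r² = (8.99×10^9)(4.60e-5)/(0.289)² = 4.95e6 N/C.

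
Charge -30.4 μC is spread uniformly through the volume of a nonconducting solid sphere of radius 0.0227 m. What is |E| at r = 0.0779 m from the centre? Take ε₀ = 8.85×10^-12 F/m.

4.50e7 N/C

Use a concentric Gaussian sphere at r = 0.0779 m (r > R, so the entire charge is enclosed).
Q_enc = -30.4 μC = -3.04e-5 C.
By Gauss's law, ∮E·dA = E·4πr² = Q_enc/ε₀.
E = |Q_enc|/(4πε₀r²) = (3.04×10^-5)/(4π·8.85×10^-12·(0.0779)²) = 4.50e7 N/C.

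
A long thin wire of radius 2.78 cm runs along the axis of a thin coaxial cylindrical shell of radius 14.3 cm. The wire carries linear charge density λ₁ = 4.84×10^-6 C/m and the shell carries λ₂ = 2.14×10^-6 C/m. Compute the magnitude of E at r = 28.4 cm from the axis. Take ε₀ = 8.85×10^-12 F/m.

By cylindrical symmetry E is radial; use a coaxial Gaussian cylinder of radius 28.4 cm and length L (r > 14.3 cm, enclosing both).
λ_enc = λ₁ + λ₂ = (4.84e-6) + (2.14×10^-6) = 6.98×10^-6 C/m.
Applying ∮E·dA = Q_enc/ε₀ with the end caps contributing no flux:
E = |λ_enc|/(2πε₀r) = (6.98e-6)/(2π·8.85×10^-12·0.284) = 4.42×10^5 N/C.

E ≈ 4.42e5 N/C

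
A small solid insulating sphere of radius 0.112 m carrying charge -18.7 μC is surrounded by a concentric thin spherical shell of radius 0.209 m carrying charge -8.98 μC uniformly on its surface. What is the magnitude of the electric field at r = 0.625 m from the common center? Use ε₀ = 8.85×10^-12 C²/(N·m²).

By spherical symmetry E is radial; choose a Gaussian sphere of radius r = 0.625 m (r > 0.209 m, enclosing both).
Q_enc = (-18.7 μC) + (-8.98 μC) = -2.768×10^-5 C.
Since E is radial and uniform over the Gaussian sphere, Φ = E·4πr² = Q_enc/ε₀.
E = |Q_enc|/(4πε₀r²) = (2.768×10^-5)/(4π·8.85×10^-12·(0.625)²) = 6.37×10^5 N/C.

E ≈ 6.37e5 V/m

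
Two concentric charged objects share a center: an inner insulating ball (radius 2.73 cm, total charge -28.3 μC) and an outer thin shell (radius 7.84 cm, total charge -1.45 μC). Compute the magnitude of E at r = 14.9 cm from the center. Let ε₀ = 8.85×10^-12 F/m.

1.20e7 N/C

Use a concentric Gaussian sphere at r = 14.9 cm (r > 7.84 cm, enclosing both).
Q_enc = (-28.3 μC) + (-1.45 μC) = -2.975e-5 C.
Since E is radial and uniform over the Gaussian sphere, Φ = E·4πr² = Q_enc/ε₀.
E = |Q_enc|/(4πε₀r²) = (2.975×10^-5)/(4π·8.85×10^-12·(0.149)²) = 1.20×10^7 N/C.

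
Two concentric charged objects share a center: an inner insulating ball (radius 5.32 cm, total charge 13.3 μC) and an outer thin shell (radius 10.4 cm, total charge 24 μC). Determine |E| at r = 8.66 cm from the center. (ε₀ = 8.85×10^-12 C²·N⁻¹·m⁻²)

|E| = 1.59×10^7 N/C

Use a concentric Gaussian sphere at r = 8.66 cm (between the bodies, 5.32 cm < r < 10.4 cm).
Only the inner charge is enclosed; the outer shell contributes nothing inside itself. Q_enc = 13.3 μC = 1.33×10^-5 C.
By Gauss's law, ∮E·dA = E·4πr² = Q_enc/ε₀.
E = |Q_enc|/(4πε₀r²) = (1.33×10^-5)/(4π·8.85×10^-12·(0.0866)²) = 1.59×10^7 N/C.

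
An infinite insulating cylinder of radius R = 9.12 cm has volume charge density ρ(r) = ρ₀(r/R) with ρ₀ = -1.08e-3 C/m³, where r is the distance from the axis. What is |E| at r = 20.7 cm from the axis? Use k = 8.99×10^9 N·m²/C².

|E| ≈ 1.63×10^6 N/C

Coaxial Gaussian cylinder, radius r = 20.7 cm, length L (r > R, full charge per length enclosed).
λ_enc = 2π ∫₀^R ρ₀(r'/R)^1 r' dr' = 2πρ₀R²/3 = -1.881×10^-5 C/m.
Gauss's law: E·2πrL = λ_enc L/ε₀.
E = 2k|λ_enc|/r = 2(8.99×10^9)(1.881e-5)/(0.207) = 1.63e6 N/C.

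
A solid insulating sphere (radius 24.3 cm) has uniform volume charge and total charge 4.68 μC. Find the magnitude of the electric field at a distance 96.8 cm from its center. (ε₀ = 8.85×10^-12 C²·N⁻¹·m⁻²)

E ≈ 4.49×10^4 N/C

Use a concentric Gaussian sphere at r = 96.8 cm (r > R, so the entire charge is enclosed).
Q_enc = 4.68 μC = 4.68×10^-6 C.
Gauss's law: E·4πr² = Q_enc/ε₀.
E = |Q_enc|/(4πε₀r²) = (4.68×10^-6)/(4π·8.85×10^-12·(0.968)²) = 4.49×10^4 N/C.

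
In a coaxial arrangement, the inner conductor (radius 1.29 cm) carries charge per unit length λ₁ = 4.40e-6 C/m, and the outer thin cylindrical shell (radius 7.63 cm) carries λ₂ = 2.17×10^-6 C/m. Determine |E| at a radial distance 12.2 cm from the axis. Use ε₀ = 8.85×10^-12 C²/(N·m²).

E ≈ 9.68e5 N/C

By cylindrical symmetry E is radial; use a coaxial Gaussian cylinder of radius 12.2 cm and length L (r > 7.63 cm, enclosing both).
λ_enc = λ₁ + λ₂ = (4.40e-6) + (2.17×10^-6) = 6.57e-6 C/m.
Gauss's law: E·2πrL = λ_enc L/ε₀.
E = |λ_enc|/(2πε₀r) = (6.57×10^-6)/(2π·8.85×10^-12·0.122) = 9.68×10^5 N/C.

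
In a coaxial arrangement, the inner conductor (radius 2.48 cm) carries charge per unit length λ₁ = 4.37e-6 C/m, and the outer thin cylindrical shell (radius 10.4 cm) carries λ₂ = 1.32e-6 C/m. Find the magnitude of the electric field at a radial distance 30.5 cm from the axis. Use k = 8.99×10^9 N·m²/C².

|E| ≈ 3.35×10^5 V/m

Take a coaxial cylindrical Gaussian surface of radius r = 30.5 cm and length L (r > 10.4 cm, enclosing both).
λ_enc = λ₁ + λ₂ = (4.37×10^-6) + (1.32×10^-6) = 5.69×10^-6 C/m.
By Gauss's law (flux through the curved wall only), E·2πrL = λ_enc L/ε₀.
E = 2k|λ_enc|/r = 2(8.99×10^9)(5.69e-6)/(0.305) = 3.35e5 N/C.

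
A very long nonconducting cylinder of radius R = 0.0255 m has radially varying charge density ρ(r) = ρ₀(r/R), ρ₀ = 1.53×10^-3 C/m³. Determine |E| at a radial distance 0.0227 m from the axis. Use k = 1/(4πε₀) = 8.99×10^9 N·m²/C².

E ≈ 1.16×10^6 N/C

Take a coaxial cylindrical Gaussian surface of radius r = 0.0227 m and length L (r < R).
λ_enc = ∫₀^r ρ(r')·2πr' dr' = (2πρ₀/R)·r^3/3 = 1.47×10^-6 C/m.
By Gauss's law (flux through the curved wall only), E·2πrL = λ_enc L/ε₀.
E = 2k|λ_enc|/r = 2(8.99×10^9)(1.47×10^-6)/(0.0227) = 1.16×10^6 N/C.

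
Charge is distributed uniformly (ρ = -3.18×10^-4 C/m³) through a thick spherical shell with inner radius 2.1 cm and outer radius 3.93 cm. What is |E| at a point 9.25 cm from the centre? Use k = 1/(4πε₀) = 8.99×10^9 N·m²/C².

7.20×10^4 V/m

Use a concentric Gaussian sphere at r = 9.25 cm (r > 3.93 cm, enclosing the whole shell).
Q_enc = ρ·(4π/3)(b³ − a³) = (-3.18×10^-4)·(4π/3)·((0.0393)³ − (0.021)³) = -6.852×10^-8 C.
Applying ∮E·dA = Q_enc/ε₀ with Φ = E(4πr²):
E = k|Q_enc|/r² = (8.99×10^9)(6.852e-8)/(0.0925)² = 7.20×10^4 N/C.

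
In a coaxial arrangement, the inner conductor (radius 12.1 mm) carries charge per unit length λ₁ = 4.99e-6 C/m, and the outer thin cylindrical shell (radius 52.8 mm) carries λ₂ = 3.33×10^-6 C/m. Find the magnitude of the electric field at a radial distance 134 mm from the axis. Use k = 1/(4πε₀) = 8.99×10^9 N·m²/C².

Choose a coaxial cylinder of radius r = 134 mm (arbitrary length L) as the Gaussian surface (r > 52.8 mm, enclosing both).
λ_enc = λ₁ + λ₂ = (4.99×10^-6) + (3.33e-6) = 8.32×10^-6 C/m.
Since E is radial and uniform over the curved surface, Φ = E·2πrL = Q_enc/ε₀ = λ_enc L/ε₀.
E = 2k|λ_enc|/r = 2(8.99×10^9)(8.32×10^-6)/(0.134) = 1.12e6 N/C.

E = 1.12×10^6 N/C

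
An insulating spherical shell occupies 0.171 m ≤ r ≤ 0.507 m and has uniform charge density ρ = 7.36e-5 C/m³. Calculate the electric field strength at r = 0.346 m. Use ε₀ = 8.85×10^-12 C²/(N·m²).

By spherical symmetry E is radial; choose a Gaussian sphere of radius r = 0.346 m (within the shell material, 0.171 m < r < 0.507 m).
Only the shell between 0.171 m and r is enclosed: Q_enc = ρ·(4π/3)(r³ − a³) = (7.36e-5)·(4π/3)·((0.346)³ − (0.171)³) = 1.123e-5 C.
Since E is radial and uniform over the Gaussian sphere, Φ = E·4πr² = Q_enc/ε₀.
E = |Q_enc|/(4πε₀r²) = (1.123e-5)/(4π·8.85×10^-12·(0.346)²) = 8.43e5 N/C.

|E| = 8.43×10^5 N/C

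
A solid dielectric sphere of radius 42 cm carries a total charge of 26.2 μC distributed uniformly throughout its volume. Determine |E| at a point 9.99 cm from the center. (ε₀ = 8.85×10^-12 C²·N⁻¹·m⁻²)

By spherical symmetry E is radial; choose a Gaussian sphere of radius r = 9.99 cm (r < R).
Only the charge within r is enclosed: Q_enc = Q·(r/R)³ = (26.2 μC)·(9.99 cm/42 cm)³ = 3.526×10^-7 C.
By Gauss's law, ∮E·dA = E·4πr² = Q_enc/ε₀.
E = |Q_enc|/(4πε₀r²) = (3.526e-7)/(4π·8.85×10^-12·(0.0999)²) = 3.18e5 N/C.

|E| ≈ 3.18×10^5 V/m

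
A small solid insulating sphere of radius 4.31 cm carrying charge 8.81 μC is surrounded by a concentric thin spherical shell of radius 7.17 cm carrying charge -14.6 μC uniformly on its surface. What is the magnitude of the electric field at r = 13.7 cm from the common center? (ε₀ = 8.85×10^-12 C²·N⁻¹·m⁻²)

|E| ≈ 2.77e6 N/C

By spherical symmetry E is radial; choose a Gaussian sphere of radius r = 13.7 cm (r > 7.17 cm, enclosing both).
Q_enc = (8.81 μC) + (-14.6 μC) = -5.79×10^-6 C.
By Gauss's law, ∮E·dA = E·4πr² = Q_enc/ε₀.
E = |Q_enc|/(4πε₀r²) = (5.79×10^-6)/(4π·8.85×10^-12·(0.137)²) = 2.77×10^6 N/C.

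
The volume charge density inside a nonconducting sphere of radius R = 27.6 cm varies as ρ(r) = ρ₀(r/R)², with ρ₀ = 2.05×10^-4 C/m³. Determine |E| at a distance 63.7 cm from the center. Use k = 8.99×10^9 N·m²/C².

Symmetry ⇒ E = E(r) r̂. Gaussian sphere of radius r = 63.7 cm (r > R, all charge enclosed).
Q_enc = 4π ∫₀^R ρ₀(r'/R)^2 r'² dr' = 4πρ₀R³/5 = 1.083e-5 C.
Gauss's law: E·4πr² = Q_enc/ε₀.
E = k|Q_enc|/r² = (8.99×10^9)(1.083e-5)/(0.637)² = 2.40×10^5 N/C.

E = 2.40×10^5 N/C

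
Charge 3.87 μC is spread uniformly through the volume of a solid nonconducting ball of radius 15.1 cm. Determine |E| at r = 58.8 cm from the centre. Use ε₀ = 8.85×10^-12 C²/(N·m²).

|E| ≈ 1.01e5 V/m

Take a concentric spherical Gaussian surface of radius r = 58.8 cm (r > R, so the entire charge is enclosed).
Q_enc = 3.87 μC = 3.87e-6 C.
Since E is radial and uniform over the Gaussian sphere, Φ = E·4πr² = Q_enc/ε₀.
E = |Q_enc|/(4πε₀r²) = (3.87×10^-6)/(4π·8.85×10^-12·(0.588)²) = 1.01×10^5 N/C.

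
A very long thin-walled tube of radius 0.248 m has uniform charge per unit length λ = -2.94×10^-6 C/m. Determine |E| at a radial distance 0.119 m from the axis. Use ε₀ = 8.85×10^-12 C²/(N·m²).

Coaxial Gaussian cylinder, radius r = 0.119 m, length L (r < 0.248 m, inside the shell).
No charge is enclosed, so Gauss's law gives E·2πrL = 0 ⇒ E = 0.

E = 0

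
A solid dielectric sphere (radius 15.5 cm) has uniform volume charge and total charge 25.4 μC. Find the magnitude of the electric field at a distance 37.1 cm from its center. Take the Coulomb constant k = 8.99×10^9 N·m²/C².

Symmetry ⇒ E = E(r) r̂. Gaussian sphere of radius r = 37.1 cm (r > R, so the entire charge is enclosed).
Q_enc = 25.4 μC = 2.54e-5 C.
Gauss's law: E·4πr² = Q_enc/ε₀.
E = k|Q_enc|/r² = (8.99×10^9)(2.54e-5)/(0.371)² = 1.66×10^6 N/C.

1.66e6 N/C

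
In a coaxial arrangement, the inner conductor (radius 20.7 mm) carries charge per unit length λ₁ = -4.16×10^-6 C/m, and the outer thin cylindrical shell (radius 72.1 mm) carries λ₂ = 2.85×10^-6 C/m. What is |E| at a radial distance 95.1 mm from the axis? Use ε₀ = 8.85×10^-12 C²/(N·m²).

|E| = 2.48e5 N/C

By cylindrical symmetry E is radial; use a coaxial Gaussian cylinder of radius 95.1 mm and length L (r > 72.1 mm, enclosing both).
λ_enc = λ₁ + λ₂ = (-4.16×10^-6) + (2.85e-6) = -1.31e-6 C/m.
Applying ∮E·dA = Q_enc/ε₀ with the end caps contributing no flux:
E = |λ_enc|/(2πε₀r) = (1.31e-6)/(2π·8.85×10^-12·0.0951) = 2.48e5 N/C.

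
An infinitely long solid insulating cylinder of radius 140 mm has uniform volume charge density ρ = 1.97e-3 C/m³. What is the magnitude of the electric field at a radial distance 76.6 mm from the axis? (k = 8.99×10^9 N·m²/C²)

By cylindrical symmetry E is radial; use a coaxial Gaussian cylinder of radius 76.6 mm and length L (r < R).
Charge inside radius r per length L is ρ·πr²·L, so λ_enc = ρπr² = 3.631e-5 C/m.
By Gauss's law (flux through the curved wall only), E·2πrL = λ_enc L/ε₀.
E = 2k|λ_enc|/r = 2(8.99×10^9)(3.631e-5)/(0.0766) = 8.52×10^6 N/C.

8.52×10^6 N/C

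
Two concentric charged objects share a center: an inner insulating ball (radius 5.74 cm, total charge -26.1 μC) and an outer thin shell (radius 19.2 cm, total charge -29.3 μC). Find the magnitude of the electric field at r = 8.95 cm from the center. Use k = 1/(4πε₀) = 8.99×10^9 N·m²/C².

Symmetry ⇒ E = E(r) r̂. Gaussian sphere of radius r = 8.95 cm (between the bodies, 5.74 cm < r < 19.2 cm).
Only the inner charge is enclosed; the outer shell contributes nothing inside itself. Q_enc = -26.1 μC = -2.61e-5 C.
By Gauss's law, ∮E·dA = E·4πr² = Q_enc/ε₀.
E = k|Q_enc|/r² = (8.99×10^9)(2.61×10^-5)/(0.0895)² = 2.93×10^7 N/C.

E ≈ 2.93×10^7 V/m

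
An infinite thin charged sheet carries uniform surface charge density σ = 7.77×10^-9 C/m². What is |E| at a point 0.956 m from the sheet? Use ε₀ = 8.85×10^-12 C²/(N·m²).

E ≈ 439 N/C

Choose a cylindrical pillbox piercing the sheet, end faces (area A) parallel to it.
Flux Φ = 2EA and Q_enc = σA, so 2EA = σA/ε₀ ⇒ E = |σ|/(2ε₀), independent of distance.
E = |σ|/(2ε₀) = (7.77×10^-9)/(2·8.85×10^-12) = 439 N/C.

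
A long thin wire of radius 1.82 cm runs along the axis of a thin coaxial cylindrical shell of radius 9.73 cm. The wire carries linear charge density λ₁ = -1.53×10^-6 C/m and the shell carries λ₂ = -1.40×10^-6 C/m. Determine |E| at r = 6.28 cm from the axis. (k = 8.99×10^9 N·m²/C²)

|E| ≈ 4.38×10^5 V/m

Choose a coaxial cylinder of radius r = 6.28 cm (arbitrary length L) as the Gaussian surface (between the conductors, 1.82 cm < r < 9.73 cm).
The shell at 9.73 cm lies outside the Gaussian surface, so λ_enc = λ₁ = -1.53×10^-6 C/m.
Since E is radial and uniform over the curved surface, Φ = E·2πrL = Q_enc/ε₀ = λ_enc L/ε₀.
E = 2k|λ_enc|/r = 2(8.99×10^9)(1.53×10^-6)/(0.0628) = 4.38×10^5 N/C.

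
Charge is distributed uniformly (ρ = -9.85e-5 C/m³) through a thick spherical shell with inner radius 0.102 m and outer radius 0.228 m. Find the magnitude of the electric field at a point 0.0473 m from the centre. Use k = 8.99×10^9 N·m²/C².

E = 0 (no enclosed charge)

Symmetry ⇒ E = E(r) r̂. Gaussian sphere of radius r = 0.0473 m (r < 0.102 m, inside the empty cavity).
Q_enc = 0 (all charge lies at larger r); Gauss's law gives E = 0.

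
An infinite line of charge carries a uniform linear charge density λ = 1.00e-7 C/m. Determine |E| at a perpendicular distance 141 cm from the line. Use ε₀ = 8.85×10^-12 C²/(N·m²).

|E| ≈ 1.28×10^3 N/C

By cylindrical symmetry E is radial; use a coaxial Gaussian cylinder of radius 141 cm and length L.
Q_enc = λL, so λ_enc = 1.00e-7 C/m.
Since E is radial and uniform over the curved surface, Φ = E·2πrL = Q_enc/ε₀ = λ_enc L/ε₀.
E = |λ_enc|/(2πε₀r) = (1.00e-7)/(2π·8.85×10^-12·1.41) = 1.28e3 N/C.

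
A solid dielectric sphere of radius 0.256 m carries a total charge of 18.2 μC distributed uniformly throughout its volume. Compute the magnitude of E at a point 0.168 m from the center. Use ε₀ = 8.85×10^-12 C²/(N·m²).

By spherical symmetry E is radial; choose a Gaussian sphere of radius r = 0.168 m (r < R).
For a uniform sphere the enclosed fraction is (r/R)³, so Q_enc = (18.2 μC)(0.168/0.256)³ = 5.144e-6 C.
Gauss's law: E·4πr² = Q_enc/ε₀.
E = |Q_enc|/(4πε₀r²) = (5.144×10^-6)/(4π·8.85×10^-12·(0.168)²) = 1.64e6 N/C.

|E| = 1.64×10^6 N/C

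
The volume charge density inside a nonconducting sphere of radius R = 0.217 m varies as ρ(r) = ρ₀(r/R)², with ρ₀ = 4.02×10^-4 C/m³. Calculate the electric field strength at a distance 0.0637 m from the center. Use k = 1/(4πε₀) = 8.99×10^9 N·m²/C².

Take a concentric spherical Gaussian surface of radius r = 0.0637 m (r < R).
Integrate the density: Q_enc = 4π ∫₀^r ρ₀(r'/R)^2 r'² dr' = 4πρ₀ r^5/(5·R²) = 2.25e-8 C.
Gauss's law: E·4πr² = Q_enc/ε₀.
E = k|Q_enc|/r² = (8.99×10^9)(2.25×10^-8)/(0.0637)² = 4.99e4 N/C.

|E| ≈ 4.99×10^4 V/m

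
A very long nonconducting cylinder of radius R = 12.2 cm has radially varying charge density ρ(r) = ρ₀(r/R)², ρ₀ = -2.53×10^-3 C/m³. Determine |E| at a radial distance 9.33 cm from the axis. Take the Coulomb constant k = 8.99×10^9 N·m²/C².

Take a coaxial cylindrical Gaussian surface of radius r = 9.33 cm and length L (r < R).
Integrating ρ over the cross-section to radius r: λ_enc = (2πρ₀/R²) ∫₀^r r'^3 dr' = 2πρ₀ r^4/(4·R²) = -2.023×10^-5 C/m.
Applying ∮E·dA = Q_enc/ε₀ with the end caps contributing no flux:
E = 2k|λ_enc|/r = 2(8.99×10^9)(2.023×10^-5)/(0.0933) = 3.90×10^6 N/C.

|E| ≈ 3.90e6 N/C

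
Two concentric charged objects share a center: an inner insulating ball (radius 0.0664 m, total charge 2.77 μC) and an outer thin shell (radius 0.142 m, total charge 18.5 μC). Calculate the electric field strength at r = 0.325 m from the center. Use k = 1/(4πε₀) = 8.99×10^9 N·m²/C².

Symmetry ⇒ E = E(r) r̂. Gaussian sphere of radius r = 0.325 m (r > 0.142 m, enclosing both).
Q_enc = (2.77 μC) + (18.5 μC) = 2.127×10^-5 C.
By Gauss's law, ∮E·dA = E·4πr² = Q_enc/ε₀.
E = k|Q_enc|/r² = (8.99×10^9)(2.127×10^-5)/(0.325)² = 1.81×10^6 N/C.

E = 1.81e6 N/C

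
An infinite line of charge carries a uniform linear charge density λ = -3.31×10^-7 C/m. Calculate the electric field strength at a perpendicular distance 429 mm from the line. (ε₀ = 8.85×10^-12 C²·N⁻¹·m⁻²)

E ≈ 1.39e4 N/C

By cylindrical symmetry E is radial; use a coaxial Gaussian cylinder of radius 429 mm and length L.
Q_enc = λL, so λ_enc = -3.31e-7 C/m.
By Gauss's law (flux through the curved wall only), E·2πrL = λ_enc L/ε₀.
E = |λ_enc|/(2πε₀r) = (3.31e-7)/(2π·8.85×10^-12·0.429) = 1.39×10^4 N/C.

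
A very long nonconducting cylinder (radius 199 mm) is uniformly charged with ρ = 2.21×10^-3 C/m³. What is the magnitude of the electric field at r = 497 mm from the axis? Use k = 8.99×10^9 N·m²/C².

Choose a coaxial cylinder of radius r = 497 mm (arbitrary length L) as the Gaussian surface (r > 199 mm, full cross-section enclosed).
λ_enc = ρ·πR² = (2.21e-3)π(0.199)² = 2.749e-4 C/m.
Applying ∮E·dA = Q_enc/ε₀ with the end caps contributing no flux:
E = 2k|λ_enc|/r = 2(8.99×10^9)(2.749e-4)/(0.497) = 9.95×10^6 N/C.

|E| = 9.95×10^6 V/m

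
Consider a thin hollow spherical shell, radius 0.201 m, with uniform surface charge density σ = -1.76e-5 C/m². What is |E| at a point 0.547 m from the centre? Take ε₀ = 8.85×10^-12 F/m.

E = 2.69e5 V/m

Take a concentric spherical Gaussian surface of radius r = 0.547 m (r > 0.201 m).
The entire shell is enclosed: Q_enc = σ·4πR² = (-1.76e-5)·4π·(0.201)² = -8.935×10^-6 C.
Applying ∮E·dA = Q_enc/ε₀ with Φ = E(4πr²):
E = |Q_enc|/(4πε₀r²) = (8.935e-6)/(4π·8.85×10^-12·(0.547)²) = 2.69×10^5 N/C.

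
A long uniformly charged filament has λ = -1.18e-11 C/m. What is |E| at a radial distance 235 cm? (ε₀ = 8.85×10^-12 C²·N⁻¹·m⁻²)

Choose a coaxial cylinder of radius r = 235 cm (arbitrary length L) as the Gaussian surface.
Q_enc = λL, so λ_enc = -1.18×10^-11 C/m.
Gauss's law: E·2πrL = λ_enc L/ε₀.
E = |λ_enc|/(2πε₀r) = (1.18e-11)/(2π·8.85×10^-12·2.35) = 9.03e-2 N/C.

E = 9.03×10^-2 N/C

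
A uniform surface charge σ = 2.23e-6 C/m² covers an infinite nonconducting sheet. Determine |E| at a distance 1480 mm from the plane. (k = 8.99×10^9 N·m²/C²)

Choose a cylindrical pillbox piercing the sheet, end faces (area A) parallel to it.
Flux Φ = 2EA and Q_enc = σA, so 2EA = σA/ε₀ ⇒ E = |σ|/(2ε₀), independent of distance.
E = 2πk|σ| = 2π(8.99×10^9)(2.23×10^-6) = 1.26e5 N/C.

E ≈ 1.26×10^5 V/m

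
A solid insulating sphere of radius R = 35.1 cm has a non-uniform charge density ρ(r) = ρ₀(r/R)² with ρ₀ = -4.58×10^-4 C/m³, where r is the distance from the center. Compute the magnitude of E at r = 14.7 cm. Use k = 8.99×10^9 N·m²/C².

E = 2.67×10^5 N/C

Take a concentric spherical Gaussian surface of radius r = 14.7 cm (r < R).
Integrate the density: Q_enc = 4π ∫₀^r ρ₀(r'/R)^2 r'² dr' = 4πρ₀ r^5/(5·R²) = -6.413×10^-7 C.
Applying ∮E·dA = Q_enc/ε₀ with Φ = E(4πr²):
E = k|Q_enc|/r² = (8.99×10^9)(6.413×10^-7)/(0.147)² = 2.67×10^5 N/C.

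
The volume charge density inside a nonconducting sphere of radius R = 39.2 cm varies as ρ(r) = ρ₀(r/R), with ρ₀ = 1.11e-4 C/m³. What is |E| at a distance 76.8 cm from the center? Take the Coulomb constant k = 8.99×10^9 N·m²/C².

E ≈ 3.20e5 N/C

Symmetry ⇒ E = E(r) r̂. Gaussian sphere of radius r = 76.8 cm (r > R, all charge enclosed).
Q_enc = 4π ∫₀^R ρ₀(r'/R)^1 r'² dr' = 4πρ₀R³/4 = 2.101×10^-5 C.
Applying ∮E·dA = Q_enc/ε₀ with Φ = E(4πr²):
E = k|Q_enc|/r² = (8.99×10^9)(2.101e-5)/(0.768)² = 3.20e5 N/C.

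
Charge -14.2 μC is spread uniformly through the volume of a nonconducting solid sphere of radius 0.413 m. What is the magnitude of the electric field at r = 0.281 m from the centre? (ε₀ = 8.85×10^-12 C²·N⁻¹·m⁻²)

|E| = 5.09×10^5 N/C

By spherical symmetry E is radial; choose a Gaussian sphere of radius r = 0.281 m (r < R).
For a uniform sphere the enclosed fraction is (r/R)³, so Q_enc = (-14.2 μC)(0.281/0.413)³ = -4.473e-6 C.
Since E is radial and uniform over the Gaussian sphere, Φ = E·4πr² = Q_enc/ε₀.
E = |Q_enc|/(4πε₀r²) = (4.473e-6)/(4π·8.85×10^-12·(0.281)²) = 5.09×10^5 N/C.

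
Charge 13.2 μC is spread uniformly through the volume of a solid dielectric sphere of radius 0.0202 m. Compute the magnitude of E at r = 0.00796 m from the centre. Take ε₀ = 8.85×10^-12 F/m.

Use a concentric Gaussian sphere at r = 0.00796 m (r < R).
For a uniform sphere the enclosed fraction is (r/R)³, so Q_enc = (13.2 μC)(0.00796/0.0202)³ = 8.077×10^-7 C.
Since E is radial and uniform over the Gaussian sphere, Φ = E·4πr² = Q_enc/ε₀.
E = |Q_enc|/(4πε₀r²) = (8.077×10^-7)/(4π·8.85×10^-12·(0.00796)²) = 1.15×10^8 N/C.

|E| = 1.15×10^8 N/C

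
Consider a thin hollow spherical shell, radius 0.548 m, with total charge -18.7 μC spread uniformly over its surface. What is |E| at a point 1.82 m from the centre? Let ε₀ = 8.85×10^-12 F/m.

|E| ≈ 5.08×10^4 N/C

Use a concentric Gaussian sphere at r = 1.82 m (r > 0.548 m).
The entire shell is enclosed: Q_enc = -1.87×10^-5 C.
Gauss's law: E·4πr² = Q_enc/ε₀.
E = |Q_enc|/(4πε₀r²) = (1.87×10^-5)/(4π·8.85×10^-12·(1.82)²) = 5.08×10^4 N/C.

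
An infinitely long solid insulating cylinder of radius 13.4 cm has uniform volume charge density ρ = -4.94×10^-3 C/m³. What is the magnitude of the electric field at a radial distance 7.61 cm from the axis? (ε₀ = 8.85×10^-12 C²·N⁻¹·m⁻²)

2.12×10^7 V/m

By cylindrical symmetry E is radial; use a coaxial Gaussian cylinder of radius 7.61 cm and length L (r < R).
Enclosed charge per unit length: λ_enc = ρ·πr² = (-4.94×10^-3)π(0.0761)² = -8.988×10^-5 C/m.
By Gauss's law (flux through the curved wall only), E·2πrL = λ_enc L/ε₀.
E = |λ_enc|/(2πε₀r) = (8.988e-5)/(2π·8.85×10^-12·0.0761) = 2.12×10^7 N/C.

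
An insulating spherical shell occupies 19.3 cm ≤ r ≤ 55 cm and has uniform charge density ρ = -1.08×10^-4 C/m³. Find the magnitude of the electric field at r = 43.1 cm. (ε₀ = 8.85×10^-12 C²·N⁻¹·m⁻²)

|E| ≈ 1.60×10^6 N/C

Use a concentric Gaussian sphere at r = 43.1 cm (within the shell material, 19.3 cm < r < 55 cm).
Enclosed charge is the volume from a to r: Q_enc = (4π/3)ρ(r³ − a³) = -3.297×10^-5 C.
By Gauss's law, ∮E·dA = E·4πr² = Q_enc/ε₀.
E = |Q_enc|/(4πε₀r²) = (3.297×10^-5)/(4π·8.85×10^-12·(0.431)²) = 1.60×10^6 N/C.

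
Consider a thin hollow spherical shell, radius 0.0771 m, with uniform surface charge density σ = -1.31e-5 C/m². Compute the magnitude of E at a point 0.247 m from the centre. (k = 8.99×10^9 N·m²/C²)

E ≈ 1.44×10^5 N/C

Symmetry ⇒ E = E(r) r̂. Gaussian sphere of radius r = 0.247 m (r > 0.0771 m).
The entire shell is enclosed: Q_enc = σ·4πR² = (-1.31×10^-5)·4π·(0.0771)² = -9.786×10^-7 C.
Since E is radial and uniform over the Gaussian sphere, Φ = E·4πr² = Q_enc/ε₀.
E = k|Q_enc|/r² = (8.99×10^9)(9.786×10^-7)/(0.247)² = 1.44e5 N/C.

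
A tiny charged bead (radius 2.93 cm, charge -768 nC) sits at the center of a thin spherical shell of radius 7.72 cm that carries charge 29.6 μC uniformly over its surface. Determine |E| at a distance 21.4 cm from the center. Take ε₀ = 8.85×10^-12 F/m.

E ≈ 5.66×10^6 N/C

Take a concentric spherical Gaussian surface of radius r = 21.4 cm (r > 7.72 cm, enclosing both).
Q_enc = (-768 nC) + (29.6 μC) = 2.883×10^-5 C.
Since E is radial and uniform over the Gaussian sphere, Φ = E·4πr² = Q_enc/ε₀.
E = |Q_enc|/(4πε₀r²) = (2.883e-5)/(4π·8.85×10^-12·(0.214)²) = 5.66×10^6 N/C.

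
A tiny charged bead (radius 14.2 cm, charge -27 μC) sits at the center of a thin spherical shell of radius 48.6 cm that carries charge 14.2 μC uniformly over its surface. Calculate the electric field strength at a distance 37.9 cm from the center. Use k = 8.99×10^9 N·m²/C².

|E| = 1.69×10^6 V/m

Use a concentric Gaussian sphere at r = 37.9 cm (between the bodies, 14.2 cm < r < 48.6 cm).
The shell at 48.6 cm lies outside the Gaussian surface, so Q_enc = -27 μC = -2.70e-5 C.
By Gauss's law, ∮E·dA = E·4πr² = Q_enc/ε₀.
E = k|Q_enc|/r² = (8.99×10^9)(2.70×10^-5)/(0.379)² = 1.69×10^6 N/C.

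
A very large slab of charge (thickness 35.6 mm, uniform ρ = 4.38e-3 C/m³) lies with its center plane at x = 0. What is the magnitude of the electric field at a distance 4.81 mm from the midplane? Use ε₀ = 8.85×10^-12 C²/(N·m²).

By symmetry E is perpendicular to the slab. A Gaussian pillbox from −4.81 mm to +4.81 mm (face area A) lies entirely within the slab.
Q_enc = ρ·(2x)·A and flux = 2EA, so 2EA = 2ρxA/ε₀ ⇒ E = |ρ|x/ε₀.
E = (4.38×10^-3)(0.00481)/(8.85×10^-12) = 2.38e6 N/C.

E = 2.38×10^6 N/C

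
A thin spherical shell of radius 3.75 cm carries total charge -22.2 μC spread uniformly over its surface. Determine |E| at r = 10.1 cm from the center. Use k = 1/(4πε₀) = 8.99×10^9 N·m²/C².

Use a concentric Gaussian sphere at r = 10.1 cm (r > 3.75 cm).
The entire shell is enclosed: Q_enc = -2.22×10^-5 C.
Gauss's law: E·4πr² = Q_enc/ε₀.
E = k|Q_enc|/r² = (8.99×10^9)(2.22e-5)/(0.101)² = 1.96×10^7 N/C.

E = 1.96e7 N/C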